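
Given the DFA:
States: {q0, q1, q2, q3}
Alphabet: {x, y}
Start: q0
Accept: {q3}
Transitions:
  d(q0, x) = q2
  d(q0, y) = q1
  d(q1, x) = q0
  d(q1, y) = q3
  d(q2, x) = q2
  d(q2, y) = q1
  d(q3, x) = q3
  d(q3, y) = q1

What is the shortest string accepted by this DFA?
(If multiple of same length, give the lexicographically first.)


BFS by string length (lex-first path to each state shown):
  len 0: q0<-""
  len 1: q1<-"y", q2<-"x"
  len 2: q0<-"yx", q1<-"xy", q2<-"xx", q3<-"yy"
Found accept state at length 2.

"yy"


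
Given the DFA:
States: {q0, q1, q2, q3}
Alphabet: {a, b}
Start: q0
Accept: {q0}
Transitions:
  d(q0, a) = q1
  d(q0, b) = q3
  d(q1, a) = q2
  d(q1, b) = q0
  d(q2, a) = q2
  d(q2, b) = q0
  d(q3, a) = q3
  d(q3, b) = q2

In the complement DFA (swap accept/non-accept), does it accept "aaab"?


Trace: q0 -> q1 -> q2 -> q2 -> q0
Final: q0
Original accept: {q0}
Complement: q0 is in original accept

No, complement rejects (original accepts)


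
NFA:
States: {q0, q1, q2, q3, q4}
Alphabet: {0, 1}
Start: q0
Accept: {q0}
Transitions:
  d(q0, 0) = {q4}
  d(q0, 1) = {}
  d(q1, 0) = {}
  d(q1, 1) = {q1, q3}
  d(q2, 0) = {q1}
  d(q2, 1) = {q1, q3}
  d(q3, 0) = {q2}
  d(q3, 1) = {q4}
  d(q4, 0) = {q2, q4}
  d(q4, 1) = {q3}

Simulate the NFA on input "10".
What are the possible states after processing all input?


Start: {q0}
  --1--> {}
  --0--> {}

{} (empty set, no valid transitions)


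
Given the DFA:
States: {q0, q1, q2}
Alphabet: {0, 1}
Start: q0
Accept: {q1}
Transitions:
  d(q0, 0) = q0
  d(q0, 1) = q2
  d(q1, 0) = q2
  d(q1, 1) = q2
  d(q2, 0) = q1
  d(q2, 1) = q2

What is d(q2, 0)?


Looking up transition d(q2, 0)

q1


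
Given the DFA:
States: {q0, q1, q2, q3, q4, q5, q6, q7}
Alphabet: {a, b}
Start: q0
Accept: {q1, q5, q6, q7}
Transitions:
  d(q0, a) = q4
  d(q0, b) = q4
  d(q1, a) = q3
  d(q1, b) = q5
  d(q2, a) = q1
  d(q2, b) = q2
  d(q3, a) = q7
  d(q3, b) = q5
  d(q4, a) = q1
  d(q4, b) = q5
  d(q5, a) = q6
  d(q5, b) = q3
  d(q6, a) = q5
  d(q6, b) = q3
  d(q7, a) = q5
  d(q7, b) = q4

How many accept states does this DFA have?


Accept states listed: {q1, q5, q6, q7}
Counting: q1(1) q5(2) q6(3) q7(4)

4


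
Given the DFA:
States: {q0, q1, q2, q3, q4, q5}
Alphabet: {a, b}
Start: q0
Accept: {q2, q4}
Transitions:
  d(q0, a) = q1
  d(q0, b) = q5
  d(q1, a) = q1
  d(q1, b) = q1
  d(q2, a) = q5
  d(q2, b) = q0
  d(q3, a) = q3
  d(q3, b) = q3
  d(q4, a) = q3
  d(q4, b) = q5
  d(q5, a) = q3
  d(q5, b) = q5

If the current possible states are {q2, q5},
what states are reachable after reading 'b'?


Apply transition on 'b' from each current state:
  d(q2, b) = q0
  d(q5, b) = q5

{q0, q5}


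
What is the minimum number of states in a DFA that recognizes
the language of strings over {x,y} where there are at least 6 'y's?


States: count = 0, 1, ..., 5, and a final '>= 6' state.
Total: 6 + 1 = 7. Accept = '>= 6' state.

7


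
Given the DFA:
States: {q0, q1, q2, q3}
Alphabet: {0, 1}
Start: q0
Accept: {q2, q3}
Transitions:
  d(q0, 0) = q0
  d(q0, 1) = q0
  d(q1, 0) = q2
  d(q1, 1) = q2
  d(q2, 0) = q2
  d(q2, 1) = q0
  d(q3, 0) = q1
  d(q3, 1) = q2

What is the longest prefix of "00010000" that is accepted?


Run the DFA, marking each prefix where the state is accepting:
  "" -> q0 [reject]
  "0" -> q0 [reject]
  "00" -> q0 [reject]
  "000" -> q0 [reject]
  "0001" -> q0 [reject]
  "00010" -> q0 [reject]
  "000100" -> q0 [reject]
  "0001000" -> q0 [reject]
  "00010000" -> q0 [reject]

No prefix is accepted


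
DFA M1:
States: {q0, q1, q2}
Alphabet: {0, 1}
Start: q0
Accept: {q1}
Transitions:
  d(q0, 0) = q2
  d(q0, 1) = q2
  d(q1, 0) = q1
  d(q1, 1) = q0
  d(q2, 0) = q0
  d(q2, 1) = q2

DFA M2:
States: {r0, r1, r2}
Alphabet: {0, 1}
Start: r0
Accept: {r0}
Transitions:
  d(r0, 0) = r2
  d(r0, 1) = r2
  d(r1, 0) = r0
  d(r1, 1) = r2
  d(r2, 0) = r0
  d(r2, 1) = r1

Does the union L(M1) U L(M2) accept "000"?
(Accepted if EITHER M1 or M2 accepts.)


M1: final=q2 accepted=False
M2: final=r2 accepted=False

No, union rejects (neither accepts)


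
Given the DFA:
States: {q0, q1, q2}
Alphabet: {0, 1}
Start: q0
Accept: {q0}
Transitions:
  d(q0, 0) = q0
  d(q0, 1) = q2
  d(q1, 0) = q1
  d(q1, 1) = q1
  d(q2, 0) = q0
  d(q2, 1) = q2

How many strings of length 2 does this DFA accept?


Enumerating all length-2 strings:
  "00" -> q0 [accept]
  "01" -> q2 [reject]
  "10" -> q0 [accept]
  "11" -> q2 [reject]

2 out of 4


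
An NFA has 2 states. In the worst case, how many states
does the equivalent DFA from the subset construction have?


Subset construction: one DFA state per subset of NFA states.
2^2 = 4

4


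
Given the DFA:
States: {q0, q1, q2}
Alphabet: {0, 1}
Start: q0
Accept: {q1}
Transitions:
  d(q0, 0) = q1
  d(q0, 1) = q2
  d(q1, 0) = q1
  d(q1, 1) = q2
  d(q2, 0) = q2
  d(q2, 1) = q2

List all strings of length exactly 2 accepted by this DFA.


All strings of length 2: 4 total
Accepted: 1

"00"


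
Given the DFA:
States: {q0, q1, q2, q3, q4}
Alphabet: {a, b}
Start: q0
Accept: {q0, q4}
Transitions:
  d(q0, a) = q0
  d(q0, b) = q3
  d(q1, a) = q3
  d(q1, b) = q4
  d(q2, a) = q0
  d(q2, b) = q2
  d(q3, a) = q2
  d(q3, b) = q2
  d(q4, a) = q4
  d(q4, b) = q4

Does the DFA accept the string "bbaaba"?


Trace: q0 -> q3 -> q2 -> q0 -> q0 -> q3 -> q2
Final state: q2
Accept states: {q0, q4}

No, rejected (final state q2 is not an accept state)


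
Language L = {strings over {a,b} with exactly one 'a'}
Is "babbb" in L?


count('a') = 1

Yes, "babbb" is in L


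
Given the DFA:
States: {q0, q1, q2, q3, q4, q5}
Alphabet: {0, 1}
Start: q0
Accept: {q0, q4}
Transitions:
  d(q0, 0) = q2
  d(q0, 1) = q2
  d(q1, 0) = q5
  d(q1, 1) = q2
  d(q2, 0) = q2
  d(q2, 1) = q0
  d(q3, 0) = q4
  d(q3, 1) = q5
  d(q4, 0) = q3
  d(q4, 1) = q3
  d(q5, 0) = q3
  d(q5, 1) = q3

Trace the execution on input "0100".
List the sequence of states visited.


Input: 0100
d(q0, 0) = q2
d(q2, 1) = q0
d(q0, 0) = q2
d(q2, 0) = q2


q0 -> q2 -> q0 -> q2 -> q2


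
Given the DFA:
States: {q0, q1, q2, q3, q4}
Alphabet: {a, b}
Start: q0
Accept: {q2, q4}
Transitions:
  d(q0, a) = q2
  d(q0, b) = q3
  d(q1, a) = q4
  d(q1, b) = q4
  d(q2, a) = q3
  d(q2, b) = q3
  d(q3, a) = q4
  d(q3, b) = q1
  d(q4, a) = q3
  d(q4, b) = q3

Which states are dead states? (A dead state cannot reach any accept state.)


Forward reachability from each state:
  q0 -> reaches accept state q2 (live)
  q1 -> reaches accept state q4 (live)
  q2 -> reaches accept state q2 (live)
  q3 -> reaches accept state q4 (live)
  q4 -> reaches accept state q4 (live)

None (all states can reach an accept state)


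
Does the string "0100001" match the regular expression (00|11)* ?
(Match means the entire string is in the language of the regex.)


|string| = 7; first = '0'; last = '1'

No, "0100001" does not match (00|11)*


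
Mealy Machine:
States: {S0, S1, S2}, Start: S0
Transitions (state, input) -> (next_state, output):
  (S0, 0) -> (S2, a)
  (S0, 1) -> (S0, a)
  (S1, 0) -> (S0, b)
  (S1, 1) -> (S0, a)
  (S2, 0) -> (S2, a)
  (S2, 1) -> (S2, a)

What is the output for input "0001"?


Step-by-step:
  (S0, 0) -> (S2, a)
  (S2, 0) -> (S2, a)
  (S2, 0) -> (S2, a)
  (S2, 1) -> (S2, a)

"aaaa"


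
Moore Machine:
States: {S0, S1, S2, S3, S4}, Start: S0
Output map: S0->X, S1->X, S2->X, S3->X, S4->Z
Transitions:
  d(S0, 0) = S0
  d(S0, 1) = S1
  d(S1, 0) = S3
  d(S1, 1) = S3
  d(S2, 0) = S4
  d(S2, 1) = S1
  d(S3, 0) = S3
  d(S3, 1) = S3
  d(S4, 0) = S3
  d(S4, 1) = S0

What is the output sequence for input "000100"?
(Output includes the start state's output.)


Start: S0 (output X)
  --0--> S0 (output X)
  --0--> S0 (output X)
  --0--> S0 (output X)
  --1--> S1 (output X)
  --0--> S3 (output X)
  --0--> S3 (output X)

"XXXXXXX"


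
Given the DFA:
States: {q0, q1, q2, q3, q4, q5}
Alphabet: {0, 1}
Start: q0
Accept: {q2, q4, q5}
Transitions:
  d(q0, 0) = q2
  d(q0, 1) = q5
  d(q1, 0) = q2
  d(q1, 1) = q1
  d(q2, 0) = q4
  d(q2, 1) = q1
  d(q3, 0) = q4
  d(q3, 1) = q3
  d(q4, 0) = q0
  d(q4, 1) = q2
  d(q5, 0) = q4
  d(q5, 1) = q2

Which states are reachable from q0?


BFS from q0:
  layer 0: {q0}
  layer 1: {q2, q5}
  layer 2: {q1, q4}

{q0, q1, q2, q4, q5}


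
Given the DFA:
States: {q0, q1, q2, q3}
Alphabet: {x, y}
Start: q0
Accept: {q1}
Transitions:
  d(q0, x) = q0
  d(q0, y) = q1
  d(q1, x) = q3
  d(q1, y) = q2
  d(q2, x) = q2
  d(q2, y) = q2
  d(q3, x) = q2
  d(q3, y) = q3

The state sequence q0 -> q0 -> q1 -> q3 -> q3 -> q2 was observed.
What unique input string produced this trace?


Trace back each transition to find the symbol:
  q0 --[x]--> q0
  q0 --[y]--> q1
  q1 --[x]--> q3
  q3 --[y]--> q3
  q3 --[x]--> q2

"xyxyx"


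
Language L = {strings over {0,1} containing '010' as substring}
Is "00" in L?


'010' does not occur

No, "00" is not in L


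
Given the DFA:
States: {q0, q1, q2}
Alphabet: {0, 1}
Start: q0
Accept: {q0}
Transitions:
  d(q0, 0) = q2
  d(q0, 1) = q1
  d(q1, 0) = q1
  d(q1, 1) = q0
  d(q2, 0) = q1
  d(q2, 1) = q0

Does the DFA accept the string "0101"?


Trace: q0 -> q2 -> q0 -> q2 -> q0
Final state: q0
Accept states: {q0}

Yes, accepted (final state q0 is an accept state)


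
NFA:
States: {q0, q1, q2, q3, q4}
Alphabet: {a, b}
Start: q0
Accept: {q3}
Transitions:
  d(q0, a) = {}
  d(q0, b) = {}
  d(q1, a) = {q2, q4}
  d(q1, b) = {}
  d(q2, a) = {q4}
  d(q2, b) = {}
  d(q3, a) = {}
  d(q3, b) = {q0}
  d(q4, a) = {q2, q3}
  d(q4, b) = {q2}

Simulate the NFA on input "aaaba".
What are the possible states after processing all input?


Start: {q0}
  --a--> {}
  --a--> {}
  --a--> {}
  --b--> {}
  --a--> {}

{} (empty set, no valid transitions)


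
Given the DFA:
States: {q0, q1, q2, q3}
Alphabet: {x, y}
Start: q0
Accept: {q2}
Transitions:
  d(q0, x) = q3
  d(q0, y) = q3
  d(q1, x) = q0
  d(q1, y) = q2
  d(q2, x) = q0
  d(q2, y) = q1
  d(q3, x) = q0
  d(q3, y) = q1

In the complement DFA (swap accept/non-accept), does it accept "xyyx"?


Trace: q0 -> q3 -> q1 -> q2 -> q0
Final: q0
Original accept: {q2}
Complement: q0 is not in original accept

Yes, complement accepts (original rejects)


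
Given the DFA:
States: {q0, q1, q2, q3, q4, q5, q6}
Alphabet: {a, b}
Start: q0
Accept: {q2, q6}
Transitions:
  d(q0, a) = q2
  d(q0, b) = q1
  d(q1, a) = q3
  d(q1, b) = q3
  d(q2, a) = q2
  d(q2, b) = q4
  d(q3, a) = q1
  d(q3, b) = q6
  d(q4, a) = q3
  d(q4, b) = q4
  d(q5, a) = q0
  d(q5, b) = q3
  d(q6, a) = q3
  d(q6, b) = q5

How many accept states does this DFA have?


Accept states listed: {q2, q6}
Counting: q2(1) q6(2)

2


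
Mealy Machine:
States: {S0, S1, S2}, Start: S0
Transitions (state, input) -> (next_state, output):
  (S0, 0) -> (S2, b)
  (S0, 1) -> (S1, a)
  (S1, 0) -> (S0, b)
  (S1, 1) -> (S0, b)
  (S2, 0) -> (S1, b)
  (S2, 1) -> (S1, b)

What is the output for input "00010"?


Step-by-step:
  (S0, 0) -> (S2, b)
  (S2, 0) -> (S1, b)
  (S1, 0) -> (S0, b)
  (S0, 1) -> (S1, a)
  (S1, 0) -> (S0, b)

"bbbab"


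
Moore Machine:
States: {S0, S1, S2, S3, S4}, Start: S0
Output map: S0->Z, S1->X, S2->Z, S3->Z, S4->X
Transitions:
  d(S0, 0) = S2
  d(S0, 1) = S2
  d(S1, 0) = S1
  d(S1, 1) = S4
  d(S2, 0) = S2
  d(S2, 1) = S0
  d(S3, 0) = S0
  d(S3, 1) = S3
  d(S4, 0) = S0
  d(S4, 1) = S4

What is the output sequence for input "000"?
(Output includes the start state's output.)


Start: S0 (output Z)
  --0--> S2 (output Z)
  --0--> S2 (output Z)
  --0--> S2 (output Z)

"ZZZZ"


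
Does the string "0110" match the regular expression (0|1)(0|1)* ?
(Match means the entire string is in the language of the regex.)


|string| = 4; first = '0'; last = '0'

Yes, "0110" matches (0|1)(0|1)*


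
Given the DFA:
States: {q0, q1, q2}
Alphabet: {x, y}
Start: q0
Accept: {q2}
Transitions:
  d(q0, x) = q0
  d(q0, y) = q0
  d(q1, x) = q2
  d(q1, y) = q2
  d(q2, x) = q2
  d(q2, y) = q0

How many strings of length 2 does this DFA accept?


Enumerating all length-2 strings:
  "xx" -> q0 [reject]
  "xy" -> q0 [reject]
  "yx" -> q0 [reject]
  "yy" -> q0 [reject]

0 out of 4


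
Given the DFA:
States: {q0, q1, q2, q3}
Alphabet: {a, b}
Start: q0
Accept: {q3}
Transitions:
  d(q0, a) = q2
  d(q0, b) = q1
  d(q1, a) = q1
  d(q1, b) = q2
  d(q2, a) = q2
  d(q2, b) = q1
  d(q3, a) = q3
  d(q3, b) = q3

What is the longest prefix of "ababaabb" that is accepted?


Run the DFA, marking each prefix where the state is accepting:
  "" -> q0 [reject]
  "a" -> q2 [reject]
  "ab" -> q1 [reject]
  "aba" -> q1 [reject]
  "abab" -> q2 [reject]
  "ababa" -> q2 [reject]
  "ababaa" -> q2 [reject]
  "ababaab" -> q1 [reject]
  "ababaabb" -> q2 [reject]

No prefix is accepted


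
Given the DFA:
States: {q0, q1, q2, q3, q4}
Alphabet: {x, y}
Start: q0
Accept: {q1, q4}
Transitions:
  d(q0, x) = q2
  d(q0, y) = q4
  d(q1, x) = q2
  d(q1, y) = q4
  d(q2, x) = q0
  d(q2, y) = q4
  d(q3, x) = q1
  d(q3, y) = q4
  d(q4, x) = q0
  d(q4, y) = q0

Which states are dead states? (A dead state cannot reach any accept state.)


Forward reachability from each state:
  q0 -> reaches accept state q4 (live)
  q1 -> reaches accept state q1 (live)
  q2 -> reaches accept state q4 (live)
  q3 -> reaches accept state q1 (live)
  q4 -> reaches accept state q4 (live)

None (all states can reach an accept state)


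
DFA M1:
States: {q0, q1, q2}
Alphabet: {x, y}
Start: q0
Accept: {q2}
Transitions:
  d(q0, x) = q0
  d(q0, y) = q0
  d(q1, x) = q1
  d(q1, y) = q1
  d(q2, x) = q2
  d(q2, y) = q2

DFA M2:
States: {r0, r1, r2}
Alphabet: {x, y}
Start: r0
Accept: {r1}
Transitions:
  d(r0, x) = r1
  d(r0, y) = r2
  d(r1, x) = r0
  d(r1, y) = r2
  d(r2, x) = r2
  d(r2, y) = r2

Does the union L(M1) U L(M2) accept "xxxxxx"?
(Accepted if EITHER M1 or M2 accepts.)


M1: final=q0 accepted=False
M2: final=r0 accepted=False

No, union rejects (neither accepts)


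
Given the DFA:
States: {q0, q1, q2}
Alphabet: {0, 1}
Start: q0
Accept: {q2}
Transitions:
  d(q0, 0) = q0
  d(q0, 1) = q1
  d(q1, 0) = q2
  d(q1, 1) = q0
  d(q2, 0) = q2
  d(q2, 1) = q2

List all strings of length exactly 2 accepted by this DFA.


All strings of length 2: 4 total
Accepted: 1

"10"


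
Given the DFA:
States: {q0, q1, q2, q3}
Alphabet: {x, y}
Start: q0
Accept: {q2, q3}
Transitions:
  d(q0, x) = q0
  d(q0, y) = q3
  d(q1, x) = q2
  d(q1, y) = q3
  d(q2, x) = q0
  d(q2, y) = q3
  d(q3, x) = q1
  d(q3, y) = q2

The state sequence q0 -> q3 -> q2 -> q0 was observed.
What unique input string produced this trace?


Trace back each transition to find the symbol:
  q0 --[y]--> q3
  q3 --[y]--> q2
  q2 --[x]--> q0

"yyx"


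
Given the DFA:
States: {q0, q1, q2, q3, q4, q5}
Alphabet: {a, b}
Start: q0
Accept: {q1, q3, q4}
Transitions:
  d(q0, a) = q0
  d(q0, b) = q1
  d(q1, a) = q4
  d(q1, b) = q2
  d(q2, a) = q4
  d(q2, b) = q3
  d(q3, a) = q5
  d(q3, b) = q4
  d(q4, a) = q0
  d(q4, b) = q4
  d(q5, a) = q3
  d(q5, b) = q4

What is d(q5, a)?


Looking up transition d(q5, a)

q3


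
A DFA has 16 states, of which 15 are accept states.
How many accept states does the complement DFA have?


Complement swaps accept and non-accept states.
16 - 15 = 1

1


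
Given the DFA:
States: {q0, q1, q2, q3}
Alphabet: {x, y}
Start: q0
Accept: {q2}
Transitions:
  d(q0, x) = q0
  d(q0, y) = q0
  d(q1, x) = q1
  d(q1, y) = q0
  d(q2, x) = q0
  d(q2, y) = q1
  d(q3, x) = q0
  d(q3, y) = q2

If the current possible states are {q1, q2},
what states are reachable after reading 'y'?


Apply transition on 'y' from each current state:
  d(q1, y) = q0
  d(q2, y) = q1

{q0, q1}


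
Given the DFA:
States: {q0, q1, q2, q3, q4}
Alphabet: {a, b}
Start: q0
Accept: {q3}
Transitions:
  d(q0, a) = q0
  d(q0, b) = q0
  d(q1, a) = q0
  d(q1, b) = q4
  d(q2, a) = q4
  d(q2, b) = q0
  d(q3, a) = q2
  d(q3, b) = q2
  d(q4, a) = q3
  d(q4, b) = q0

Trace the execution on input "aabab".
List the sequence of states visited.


Input: aabab
d(q0, a) = q0
d(q0, a) = q0
d(q0, b) = q0
d(q0, a) = q0
d(q0, b) = q0


q0 -> q0 -> q0 -> q0 -> q0 -> q0


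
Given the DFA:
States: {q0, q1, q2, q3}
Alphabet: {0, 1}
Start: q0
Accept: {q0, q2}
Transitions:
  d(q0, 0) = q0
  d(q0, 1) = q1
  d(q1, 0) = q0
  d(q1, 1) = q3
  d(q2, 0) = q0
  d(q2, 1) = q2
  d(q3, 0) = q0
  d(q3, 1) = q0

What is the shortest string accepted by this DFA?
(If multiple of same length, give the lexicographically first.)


BFS by string length (lex-first path to each state shown):
  len 0: q0<-""
Found accept state at length 0.

"" (empty string)


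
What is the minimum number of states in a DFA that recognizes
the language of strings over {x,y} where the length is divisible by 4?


States track (length) mod 4.
Need 4 states: one per remainder 0..3; accept = remainder 0.

4


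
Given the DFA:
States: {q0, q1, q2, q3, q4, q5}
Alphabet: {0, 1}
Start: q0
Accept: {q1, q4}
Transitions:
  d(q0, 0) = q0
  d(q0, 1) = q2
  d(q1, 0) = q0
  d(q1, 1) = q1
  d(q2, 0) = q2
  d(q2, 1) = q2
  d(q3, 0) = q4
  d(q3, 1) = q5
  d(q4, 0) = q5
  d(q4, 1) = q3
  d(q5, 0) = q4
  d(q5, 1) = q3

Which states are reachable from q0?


BFS from q0:
  layer 0: {q0}
  layer 1: {q2}

{q0, q2}


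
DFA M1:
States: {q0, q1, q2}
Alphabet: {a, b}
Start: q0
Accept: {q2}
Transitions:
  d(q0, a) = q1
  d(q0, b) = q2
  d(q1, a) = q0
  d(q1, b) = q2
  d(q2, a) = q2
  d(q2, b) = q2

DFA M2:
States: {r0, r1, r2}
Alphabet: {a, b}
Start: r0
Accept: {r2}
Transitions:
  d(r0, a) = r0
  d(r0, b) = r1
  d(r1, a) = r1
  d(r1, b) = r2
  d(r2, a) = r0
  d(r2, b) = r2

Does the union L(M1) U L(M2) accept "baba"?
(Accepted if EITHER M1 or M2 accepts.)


M1: final=q2 accepted=True
M2: final=r0 accepted=False

Yes, union accepts


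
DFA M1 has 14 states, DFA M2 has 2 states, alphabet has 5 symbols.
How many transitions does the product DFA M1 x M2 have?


Product DFA has 14 * 2 = 28 states.
Each has 5 transitions: 28 * 5 = 140

140


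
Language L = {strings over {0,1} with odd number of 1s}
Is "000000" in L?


count('1') = 0; 0 mod 2 = 0

No, "000000" is not in L


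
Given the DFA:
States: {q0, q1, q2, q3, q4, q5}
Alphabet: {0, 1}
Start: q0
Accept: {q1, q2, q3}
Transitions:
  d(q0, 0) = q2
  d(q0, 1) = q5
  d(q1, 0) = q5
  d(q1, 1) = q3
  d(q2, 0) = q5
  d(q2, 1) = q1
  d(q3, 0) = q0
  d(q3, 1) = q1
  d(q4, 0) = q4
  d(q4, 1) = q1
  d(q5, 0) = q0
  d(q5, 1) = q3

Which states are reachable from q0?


BFS from q0:
  layer 0: {q0}
  layer 1: {q2, q5}
  layer 2: {q1, q3}

{q0, q1, q2, q3, q5}


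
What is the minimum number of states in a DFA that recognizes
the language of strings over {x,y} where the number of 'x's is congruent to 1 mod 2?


States track (count of 'x') mod 2.
Need 2 states: one per remainder 0..1; accept = remainder 1.

2


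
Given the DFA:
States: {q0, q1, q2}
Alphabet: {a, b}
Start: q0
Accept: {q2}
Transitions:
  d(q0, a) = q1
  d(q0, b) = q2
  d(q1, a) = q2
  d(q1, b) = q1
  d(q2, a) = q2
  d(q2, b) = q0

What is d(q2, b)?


Looking up transition d(q2, b)

q0


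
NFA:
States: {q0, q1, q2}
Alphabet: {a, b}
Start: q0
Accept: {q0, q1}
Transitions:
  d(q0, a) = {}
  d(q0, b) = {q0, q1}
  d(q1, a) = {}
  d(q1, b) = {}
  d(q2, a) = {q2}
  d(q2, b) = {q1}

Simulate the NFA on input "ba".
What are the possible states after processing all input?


Start: {q0}
  --b--> {q0, q1}
  --a--> {}

{} (empty set, no valid transitions)


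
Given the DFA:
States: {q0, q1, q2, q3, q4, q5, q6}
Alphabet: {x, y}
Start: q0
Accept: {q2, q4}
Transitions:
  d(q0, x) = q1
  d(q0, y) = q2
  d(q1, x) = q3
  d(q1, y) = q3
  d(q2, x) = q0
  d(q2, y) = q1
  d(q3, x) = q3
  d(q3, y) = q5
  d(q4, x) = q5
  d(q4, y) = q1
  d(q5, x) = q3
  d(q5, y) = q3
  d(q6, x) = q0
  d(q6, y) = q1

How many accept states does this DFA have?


Accept states listed: {q2, q4}
Counting: q2(1) q4(2)

2


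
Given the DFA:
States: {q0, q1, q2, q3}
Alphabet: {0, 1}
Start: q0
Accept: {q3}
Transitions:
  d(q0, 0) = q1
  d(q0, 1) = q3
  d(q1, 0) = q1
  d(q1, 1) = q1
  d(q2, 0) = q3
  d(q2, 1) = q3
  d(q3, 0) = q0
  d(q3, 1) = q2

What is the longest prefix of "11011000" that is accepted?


Run the DFA, marking each prefix where the state is accepting:
  "" -> q0 [reject]
  "1" -> q3 [accept]
  "11" -> q2 [reject]
  "110" -> q3 [accept]
  "1101" -> q2 [reject]
  "11011" -> q3 [accept]
  "110110" -> q0 [reject]
  "1101100" -> q1 [reject]
  "11011000" -> q1 [reject]

"11011"


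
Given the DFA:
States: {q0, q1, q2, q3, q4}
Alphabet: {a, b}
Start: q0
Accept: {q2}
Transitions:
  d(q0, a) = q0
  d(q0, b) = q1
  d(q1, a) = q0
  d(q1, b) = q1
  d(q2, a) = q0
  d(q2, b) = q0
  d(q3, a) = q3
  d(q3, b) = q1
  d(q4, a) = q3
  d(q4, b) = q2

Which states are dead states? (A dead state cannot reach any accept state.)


Forward reachability from each state:
  q0 -> reaches {q0, q1}, no accept state (dead)
  q1 -> reaches {q0, q1}, no accept state (dead)
  q2 -> reaches accept state q2 (live)
  q3 -> reaches {q0, q1, q3}, no accept state (dead)
  q4 -> reaches accept state q2 (live)

{q0, q1, q3}


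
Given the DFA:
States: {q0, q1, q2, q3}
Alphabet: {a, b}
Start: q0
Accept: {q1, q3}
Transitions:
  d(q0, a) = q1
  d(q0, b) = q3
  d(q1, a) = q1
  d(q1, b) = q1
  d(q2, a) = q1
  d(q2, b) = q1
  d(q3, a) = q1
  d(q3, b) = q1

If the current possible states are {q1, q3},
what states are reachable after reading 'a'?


Apply transition on 'a' from each current state:
  d(q1, a) = q1
  d(q3, a) = q1

{q1}


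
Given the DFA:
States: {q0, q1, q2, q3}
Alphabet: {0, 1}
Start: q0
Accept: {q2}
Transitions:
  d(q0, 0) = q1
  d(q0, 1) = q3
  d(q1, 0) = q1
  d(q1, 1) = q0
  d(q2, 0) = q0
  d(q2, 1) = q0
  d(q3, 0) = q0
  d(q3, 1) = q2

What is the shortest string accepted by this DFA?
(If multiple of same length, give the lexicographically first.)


BFS by string length (lex-first path to each state shown):
  len 0: q0<-""
  len 1: q1<-"0", q3<-"1"
  len 2: q0<-"01", q1<-"00", q2<-"11"
Found accept state at length 2.

"11"


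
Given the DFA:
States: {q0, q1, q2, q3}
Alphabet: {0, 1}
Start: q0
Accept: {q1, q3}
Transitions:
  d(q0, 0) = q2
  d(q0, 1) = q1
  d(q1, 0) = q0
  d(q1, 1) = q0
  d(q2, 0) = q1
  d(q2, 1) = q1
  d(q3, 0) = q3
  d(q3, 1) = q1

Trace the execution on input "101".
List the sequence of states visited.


Input: 101
d(q0, 1) = q1
d(q1, 0) = q0
d(q0, 1) = q1


q0 -> q1 -> q0 -> q1


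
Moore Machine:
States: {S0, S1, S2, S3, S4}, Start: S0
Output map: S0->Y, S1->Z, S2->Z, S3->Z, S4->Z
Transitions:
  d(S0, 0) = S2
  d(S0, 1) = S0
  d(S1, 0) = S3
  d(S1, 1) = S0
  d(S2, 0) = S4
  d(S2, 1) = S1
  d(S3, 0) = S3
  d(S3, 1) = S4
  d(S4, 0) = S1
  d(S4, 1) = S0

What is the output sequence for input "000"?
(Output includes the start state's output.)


Start: S0 (output Y)
  --0--> S2 (output Z)
  --0--> S4 (output Z)
  --0--> S1 (output Z)

"YZZZ"


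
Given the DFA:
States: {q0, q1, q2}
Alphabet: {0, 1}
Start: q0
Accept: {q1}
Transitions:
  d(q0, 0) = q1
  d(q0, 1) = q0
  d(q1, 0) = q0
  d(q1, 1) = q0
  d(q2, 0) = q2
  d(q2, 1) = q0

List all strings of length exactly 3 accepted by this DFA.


All strings of length 3: 8 total
Accepted: 3

"000", "010", "110"


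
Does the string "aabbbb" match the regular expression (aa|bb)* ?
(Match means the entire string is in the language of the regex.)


|string| = 6; first = 'a'; last = 'b'

Yes, "aabbbb" matches (aa|bb)*


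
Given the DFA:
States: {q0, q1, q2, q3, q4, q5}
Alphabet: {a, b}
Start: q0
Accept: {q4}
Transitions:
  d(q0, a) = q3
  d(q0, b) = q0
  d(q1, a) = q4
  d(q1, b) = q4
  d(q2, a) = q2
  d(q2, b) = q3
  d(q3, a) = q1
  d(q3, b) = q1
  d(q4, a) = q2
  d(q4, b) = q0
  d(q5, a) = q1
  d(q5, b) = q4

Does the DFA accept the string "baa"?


Trace: q0 -> q0 -> q3 -> q1
Final state: q1
Accept states: {q4}

No, rejected (final state q1 is not an accept state)


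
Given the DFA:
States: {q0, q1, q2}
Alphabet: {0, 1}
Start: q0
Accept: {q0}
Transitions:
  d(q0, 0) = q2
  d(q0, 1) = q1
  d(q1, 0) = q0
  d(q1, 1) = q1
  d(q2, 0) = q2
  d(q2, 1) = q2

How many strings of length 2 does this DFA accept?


Enumerating all length-2 strings:
  "00" -> q2 [reject]
  "01" -> q2 [reject]
  "10" -> q0 [accept]
  "11" -> q1 [reject]

1 out of 4


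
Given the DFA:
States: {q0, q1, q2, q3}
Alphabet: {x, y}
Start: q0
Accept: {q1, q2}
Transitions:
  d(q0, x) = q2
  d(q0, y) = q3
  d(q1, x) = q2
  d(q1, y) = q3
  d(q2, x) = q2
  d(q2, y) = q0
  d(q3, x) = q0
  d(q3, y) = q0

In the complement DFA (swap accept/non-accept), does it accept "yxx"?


Trace: q0 -> q3 -> q0 -> q2
Final: q2
Original accept: {q1, q2}
Complement: q2 is in original accept

No, complement rejects (original accepts)


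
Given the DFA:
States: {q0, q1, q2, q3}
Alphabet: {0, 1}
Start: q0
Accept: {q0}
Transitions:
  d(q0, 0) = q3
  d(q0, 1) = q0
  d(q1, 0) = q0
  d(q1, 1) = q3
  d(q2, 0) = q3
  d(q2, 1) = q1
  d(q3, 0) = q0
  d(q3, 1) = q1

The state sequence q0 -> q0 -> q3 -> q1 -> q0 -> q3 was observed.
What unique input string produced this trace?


Trace back each transition to find the symbol:
  q0 --[1]--> q0
  q0 --[0]--> q3
  q3 --[1]--> q1
  q1 --[0]--> q0
  q0 --[0]--> q3

"10100"


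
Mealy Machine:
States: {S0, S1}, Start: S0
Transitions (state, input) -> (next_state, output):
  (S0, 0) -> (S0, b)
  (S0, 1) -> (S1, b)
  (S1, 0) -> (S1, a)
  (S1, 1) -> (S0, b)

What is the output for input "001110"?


Step-by-step:
  (S0, 0) -> (S0, b)
  (S0, 0) -> (S0, b)
  (S0, 1) -> (S1, b)
  (S1, 1) -> (S0, b)
  (S0, 1) -> (S1, b)
  (S1, 0) -> (S1, a)

"bbbbba"


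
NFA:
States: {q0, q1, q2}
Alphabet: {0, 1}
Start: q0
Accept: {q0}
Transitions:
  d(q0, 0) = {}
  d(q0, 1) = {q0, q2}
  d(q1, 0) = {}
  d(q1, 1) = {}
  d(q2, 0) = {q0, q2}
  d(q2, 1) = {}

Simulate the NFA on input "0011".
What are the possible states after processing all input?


Start: {q0}
  --0--> {}
  --0--> {}
  --1--> {}
  --1--> {}

{} (empty set, no valid transitions)


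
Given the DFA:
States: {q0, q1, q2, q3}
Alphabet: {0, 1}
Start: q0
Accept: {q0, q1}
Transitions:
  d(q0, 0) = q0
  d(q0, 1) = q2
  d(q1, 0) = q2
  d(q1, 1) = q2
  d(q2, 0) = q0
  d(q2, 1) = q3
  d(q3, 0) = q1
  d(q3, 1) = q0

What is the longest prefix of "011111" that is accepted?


Run the DFA, marking each prefix where the state is accepting:
  "" -> q0 [accept]
  "0" -> q0 [accept]
  "01" -> q2 [reject]
  "011" -> q3 [reject]
  "0111" -> q0 [accept]
  "01111" -> q2 [reject]
  "011111" -> q3 [reject]

"0111"


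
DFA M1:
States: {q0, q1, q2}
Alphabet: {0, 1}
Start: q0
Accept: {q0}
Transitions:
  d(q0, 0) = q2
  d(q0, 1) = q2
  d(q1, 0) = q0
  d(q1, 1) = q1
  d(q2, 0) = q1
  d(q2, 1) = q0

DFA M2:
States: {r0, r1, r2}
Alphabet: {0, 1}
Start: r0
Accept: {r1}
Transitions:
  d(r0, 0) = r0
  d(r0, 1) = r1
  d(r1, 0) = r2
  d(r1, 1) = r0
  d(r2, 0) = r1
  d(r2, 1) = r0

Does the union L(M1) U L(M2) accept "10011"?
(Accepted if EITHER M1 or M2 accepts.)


M1: final=q0 accepted=True
M2: final=r1 accepted=True

Yes, union accepts


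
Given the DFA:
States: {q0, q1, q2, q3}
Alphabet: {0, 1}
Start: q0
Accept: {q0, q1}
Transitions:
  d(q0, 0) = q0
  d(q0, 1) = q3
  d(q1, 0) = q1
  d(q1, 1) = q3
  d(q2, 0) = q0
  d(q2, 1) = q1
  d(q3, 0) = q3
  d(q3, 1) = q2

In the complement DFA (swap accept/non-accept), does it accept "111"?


Trace: q0 -> q3 -> q2 -> q1
Final: q1
Original accept: {q0, q1}
Complement: q1 is in original accept

No, complement rejects (original accepts)


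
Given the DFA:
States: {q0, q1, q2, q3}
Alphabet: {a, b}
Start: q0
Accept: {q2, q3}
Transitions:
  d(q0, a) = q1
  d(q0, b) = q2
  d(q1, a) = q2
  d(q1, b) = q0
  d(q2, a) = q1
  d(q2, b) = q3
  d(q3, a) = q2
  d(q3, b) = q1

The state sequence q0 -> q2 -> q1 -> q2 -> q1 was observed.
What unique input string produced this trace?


Trace back each transition to find the symbol:
  q0 --[b]--> q2
  q2 --[a]--> q1
  q1 --[a]--> q2
  q2 --[a]--> q1

"baaa"


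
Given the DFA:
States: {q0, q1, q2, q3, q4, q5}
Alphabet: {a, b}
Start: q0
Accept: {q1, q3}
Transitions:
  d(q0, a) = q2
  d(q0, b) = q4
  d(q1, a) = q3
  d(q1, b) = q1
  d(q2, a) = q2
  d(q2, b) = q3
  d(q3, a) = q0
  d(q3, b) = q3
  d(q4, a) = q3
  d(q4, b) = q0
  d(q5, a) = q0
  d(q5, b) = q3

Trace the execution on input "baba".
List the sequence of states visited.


Input: baba
d(q0, b) = q4
d(q4, a) = q3
d(q3, b) = q3
d(q3, a) = q0


q0 -> q4 -> q3 -> q3 -> q0


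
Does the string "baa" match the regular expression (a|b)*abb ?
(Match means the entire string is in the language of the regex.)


|string| = 3; first = 'b'; last = 'a'

No, "baa" does not match (a|b)*abb


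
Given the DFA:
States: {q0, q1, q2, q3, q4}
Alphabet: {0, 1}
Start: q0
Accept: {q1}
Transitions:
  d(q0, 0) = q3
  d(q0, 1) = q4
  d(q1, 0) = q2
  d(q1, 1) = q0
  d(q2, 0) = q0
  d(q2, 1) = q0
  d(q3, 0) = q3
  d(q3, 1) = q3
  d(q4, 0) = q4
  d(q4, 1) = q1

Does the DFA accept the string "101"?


Trace: q0 -> q4 -> q4 -> q1
Final state: q1
Accept states: {q1}

Yes, accepted (final state q1 is an accept state)


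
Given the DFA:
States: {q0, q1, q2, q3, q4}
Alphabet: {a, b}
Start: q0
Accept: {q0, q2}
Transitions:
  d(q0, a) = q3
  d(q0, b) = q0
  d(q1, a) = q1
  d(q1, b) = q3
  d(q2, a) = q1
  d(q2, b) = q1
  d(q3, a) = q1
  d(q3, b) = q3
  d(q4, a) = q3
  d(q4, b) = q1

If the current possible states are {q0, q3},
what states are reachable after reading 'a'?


Apply transition on 'a' from each current state:
  d(q0, a) = q3
  d(q3, a) = q1

{q1, q3}


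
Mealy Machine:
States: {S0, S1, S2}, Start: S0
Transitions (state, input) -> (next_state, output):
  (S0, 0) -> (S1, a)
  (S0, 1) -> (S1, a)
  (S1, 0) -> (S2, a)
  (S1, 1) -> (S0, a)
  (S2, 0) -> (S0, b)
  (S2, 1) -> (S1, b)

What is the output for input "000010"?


Step-by-step:
  (S0, 0) -> (S1, a)
  (S1, 0) -> (S2, a)
  (S2, 0) -> (S0, b)
  (S0, 0) -> (S1, a)
  (S1, 1) -> (S0, a)
  (S0, 0) -> (S1, a)

"aabaaa"


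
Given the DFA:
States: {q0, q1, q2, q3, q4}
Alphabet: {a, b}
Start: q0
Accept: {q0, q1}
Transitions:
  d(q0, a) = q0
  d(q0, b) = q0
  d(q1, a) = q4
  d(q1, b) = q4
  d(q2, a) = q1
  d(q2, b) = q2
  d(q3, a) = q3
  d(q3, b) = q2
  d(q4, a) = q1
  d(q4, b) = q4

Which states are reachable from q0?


BFS from q0:
  layer 0: {q0}

{q0}


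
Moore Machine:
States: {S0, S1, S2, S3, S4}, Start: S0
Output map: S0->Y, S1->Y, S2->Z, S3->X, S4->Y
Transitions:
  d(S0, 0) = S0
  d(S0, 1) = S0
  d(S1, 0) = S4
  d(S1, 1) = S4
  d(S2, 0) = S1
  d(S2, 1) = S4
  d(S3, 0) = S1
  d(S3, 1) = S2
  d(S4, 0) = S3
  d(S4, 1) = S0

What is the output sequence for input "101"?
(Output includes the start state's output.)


Start: S0 (output Y)
  --1--> S0 (output Y)
  --0--> S0 (output Y)
  --1--> S0 (output Y)

"YYYY"


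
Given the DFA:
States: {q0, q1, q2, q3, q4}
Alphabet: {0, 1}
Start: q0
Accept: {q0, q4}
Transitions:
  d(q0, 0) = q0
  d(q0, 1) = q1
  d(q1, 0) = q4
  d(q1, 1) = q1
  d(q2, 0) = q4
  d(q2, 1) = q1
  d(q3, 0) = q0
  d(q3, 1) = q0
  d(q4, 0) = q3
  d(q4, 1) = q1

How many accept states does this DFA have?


Accept states listed: {q0, q4}
Counting: q0(1) q4(2)

2


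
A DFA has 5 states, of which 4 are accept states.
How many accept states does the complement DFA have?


Complement swaps accept and non-accept states.
5 - 4 = 1

1


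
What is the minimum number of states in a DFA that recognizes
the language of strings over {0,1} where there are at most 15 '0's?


States: count = 0, 1, ..., 15 (all accepting; 16 states), plus a dead state for count > 15.
Total: 16 + 1 = 17.

17


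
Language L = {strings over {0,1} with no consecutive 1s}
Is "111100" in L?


'11' occurs at index 0

No, "111100" is not in L


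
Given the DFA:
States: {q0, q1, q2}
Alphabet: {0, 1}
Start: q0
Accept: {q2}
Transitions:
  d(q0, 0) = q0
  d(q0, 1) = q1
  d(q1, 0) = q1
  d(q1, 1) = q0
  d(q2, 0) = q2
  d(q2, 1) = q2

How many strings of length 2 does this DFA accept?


Enumerating all length-2 strings:
  "00" -> q0 [reject]
  "01" -> q1 [reject]
  "10" -> q1 [reject]
  "11" -> q0 [reject]

0 out of 4


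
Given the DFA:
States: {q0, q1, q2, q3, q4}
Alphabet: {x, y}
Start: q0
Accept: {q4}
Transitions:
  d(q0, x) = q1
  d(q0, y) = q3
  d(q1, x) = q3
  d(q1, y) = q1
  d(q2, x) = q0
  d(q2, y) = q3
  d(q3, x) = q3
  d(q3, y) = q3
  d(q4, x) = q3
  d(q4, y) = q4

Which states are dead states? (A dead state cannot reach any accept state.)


Forward reachability from each state:
  q0 -> reaches {q0, q1, q3}, no accept state (dead)
  q1 -> reaches {q1, q3}, no accept state (dead)
  q2 -> reaches {q0, q1, q2, q3}, no accept state (dead)
  q3 -> reaches {q3}, no accept state (dead)
  q4 -> reaches accept state q4 (live)

{q0, q1, q2, q3}


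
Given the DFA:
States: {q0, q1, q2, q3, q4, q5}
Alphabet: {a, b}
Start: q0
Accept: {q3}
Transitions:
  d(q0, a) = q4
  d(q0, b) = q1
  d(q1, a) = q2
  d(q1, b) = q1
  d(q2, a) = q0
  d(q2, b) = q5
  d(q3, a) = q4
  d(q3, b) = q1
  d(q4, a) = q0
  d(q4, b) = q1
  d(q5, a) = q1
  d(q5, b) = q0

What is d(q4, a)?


Looking up transition d(q4, a)

q0


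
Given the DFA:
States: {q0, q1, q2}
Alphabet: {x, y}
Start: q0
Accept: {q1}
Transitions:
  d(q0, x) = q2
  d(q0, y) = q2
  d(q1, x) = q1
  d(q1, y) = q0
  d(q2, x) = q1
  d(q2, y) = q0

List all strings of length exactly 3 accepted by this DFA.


All strings of length 3: 8 total
Accepted: 2

"xxx", "yxx"


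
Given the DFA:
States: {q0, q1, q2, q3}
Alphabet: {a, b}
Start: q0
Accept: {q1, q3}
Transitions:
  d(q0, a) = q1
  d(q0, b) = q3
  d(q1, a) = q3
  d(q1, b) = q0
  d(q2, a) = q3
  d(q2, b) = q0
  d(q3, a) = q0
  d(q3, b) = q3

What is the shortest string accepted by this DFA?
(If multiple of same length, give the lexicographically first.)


BFS by string length (lex-first path to each state shown):
  len 0: q0<-""
  len 1: q1<-"a", q3<-"b"
Found accept state at length 1.

"a"


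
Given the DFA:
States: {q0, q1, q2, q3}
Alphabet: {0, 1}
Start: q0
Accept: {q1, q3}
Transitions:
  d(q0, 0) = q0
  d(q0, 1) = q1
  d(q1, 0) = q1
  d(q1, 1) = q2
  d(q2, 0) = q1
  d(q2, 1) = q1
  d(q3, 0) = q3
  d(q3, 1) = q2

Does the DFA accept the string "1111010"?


Trace: q0 -> q1 -> q2 -> q1 -> q2 -> q1 -> q2 -> q1
Final state: q1
Accept states: {q1, q3}

Yes, accepted (final state q1 is an accept state)


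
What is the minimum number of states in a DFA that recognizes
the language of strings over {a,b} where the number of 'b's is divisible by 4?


States track (count of 'b') mod 4.
Need 4 states: one per remainder 0..3; accept = remainder 0.

4


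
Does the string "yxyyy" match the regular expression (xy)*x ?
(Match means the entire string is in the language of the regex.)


|string| = 5; first = 'y'; last = 'y'

No, "yxyyy" does not match (xy)*x


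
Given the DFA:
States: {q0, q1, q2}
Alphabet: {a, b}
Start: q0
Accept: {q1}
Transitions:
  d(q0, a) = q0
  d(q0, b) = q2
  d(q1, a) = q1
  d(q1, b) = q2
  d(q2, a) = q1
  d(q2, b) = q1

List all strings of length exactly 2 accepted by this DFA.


All strings of length 2: 4 total
Accepted: 2

"ba", "bb"


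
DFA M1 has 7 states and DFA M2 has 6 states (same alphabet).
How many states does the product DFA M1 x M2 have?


Product construction pairs every M1 state with every M2 state.
7 * 6 = 42

42


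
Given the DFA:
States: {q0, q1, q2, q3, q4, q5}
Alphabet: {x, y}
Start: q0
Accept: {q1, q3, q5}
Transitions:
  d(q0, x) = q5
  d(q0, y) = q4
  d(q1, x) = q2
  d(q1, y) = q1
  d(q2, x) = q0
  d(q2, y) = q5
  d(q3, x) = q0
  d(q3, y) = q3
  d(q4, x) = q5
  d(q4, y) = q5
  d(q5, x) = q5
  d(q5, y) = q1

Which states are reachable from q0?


BFS from q0:
  layer 0: {q0}
  layer 1: {q4, q5}
  layer 2: {q1}
  layer 3: {q2}

{q0, q1, q2, q4, q5}


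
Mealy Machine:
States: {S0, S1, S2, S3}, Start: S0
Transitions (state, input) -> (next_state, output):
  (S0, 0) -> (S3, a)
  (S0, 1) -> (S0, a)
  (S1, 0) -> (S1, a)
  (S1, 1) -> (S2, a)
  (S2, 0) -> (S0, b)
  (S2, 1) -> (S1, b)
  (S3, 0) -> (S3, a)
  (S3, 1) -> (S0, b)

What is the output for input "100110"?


Step-by-step:
  (S0, 1) -> (S0, a)
  (S0, 0) -> (S3, a)
  (S3, 0) -> (S3, a)
  (S3, 1) -> (S0, b)
  (S0, 1) -> (S0, a)
  (S0, 0) -> (S3, a)

"aaabaa"


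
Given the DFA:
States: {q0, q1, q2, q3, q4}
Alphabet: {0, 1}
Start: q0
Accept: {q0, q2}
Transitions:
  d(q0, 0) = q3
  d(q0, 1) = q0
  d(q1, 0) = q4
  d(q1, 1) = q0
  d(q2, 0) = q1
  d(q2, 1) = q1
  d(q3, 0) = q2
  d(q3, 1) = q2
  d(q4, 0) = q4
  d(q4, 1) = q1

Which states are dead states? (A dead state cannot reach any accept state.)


Forward reachability from each state:
  q0 -> reaches accept state q0 (live)
  q1 -> reaches accept state q0 (live)
  q2 -> reaches accept state q0 (live)
  q3 -> reaches accept state q0 (live)
  q4 -> reaches accept state q0 (live)

None (all states can reach an accept state)


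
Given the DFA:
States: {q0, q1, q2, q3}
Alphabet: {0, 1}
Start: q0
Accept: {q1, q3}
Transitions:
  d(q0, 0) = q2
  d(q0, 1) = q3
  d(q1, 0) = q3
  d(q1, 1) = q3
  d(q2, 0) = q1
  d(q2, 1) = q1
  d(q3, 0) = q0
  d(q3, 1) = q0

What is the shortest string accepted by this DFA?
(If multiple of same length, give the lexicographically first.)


BFS by string length (lex-first path to each state shown):
  len 0: q0<-""
  len 1: q2<-"0", q3<-"1"
Found accept state at length 1.

"1"


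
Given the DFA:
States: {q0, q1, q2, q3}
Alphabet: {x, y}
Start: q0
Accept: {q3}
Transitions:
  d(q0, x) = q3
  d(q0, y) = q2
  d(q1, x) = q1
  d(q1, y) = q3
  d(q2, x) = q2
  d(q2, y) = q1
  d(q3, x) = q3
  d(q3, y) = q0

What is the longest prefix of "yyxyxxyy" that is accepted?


Run the DFA, marking each prefix where the state is accepting:
  "" -> q0 [reject]
  "y" -> q2 [reject]
  "yy" -> q1 [reject]
  "yyx" -> q1 [reject]
  "yyxy" -> q3 [accept]
  "yyxyx" -> q3 [accept]
  "yyxyxx" -> q3 [accept]
  "yyxyxxy" -> q0 [reject]
  "yyxyxxyy" -> q2 [reject]

"yyxyxx"


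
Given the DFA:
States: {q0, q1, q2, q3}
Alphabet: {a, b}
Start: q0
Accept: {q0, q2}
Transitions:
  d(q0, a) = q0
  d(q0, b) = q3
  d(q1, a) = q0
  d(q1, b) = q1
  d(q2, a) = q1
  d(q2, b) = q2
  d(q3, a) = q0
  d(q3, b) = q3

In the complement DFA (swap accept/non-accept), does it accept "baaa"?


Trace: q0 -> q3 -> q0 -> q0 -> q0
Final: q0
Original accept: {q0, q2}
Complement: q0 is in original accept

No, complement rejects (original accepts)


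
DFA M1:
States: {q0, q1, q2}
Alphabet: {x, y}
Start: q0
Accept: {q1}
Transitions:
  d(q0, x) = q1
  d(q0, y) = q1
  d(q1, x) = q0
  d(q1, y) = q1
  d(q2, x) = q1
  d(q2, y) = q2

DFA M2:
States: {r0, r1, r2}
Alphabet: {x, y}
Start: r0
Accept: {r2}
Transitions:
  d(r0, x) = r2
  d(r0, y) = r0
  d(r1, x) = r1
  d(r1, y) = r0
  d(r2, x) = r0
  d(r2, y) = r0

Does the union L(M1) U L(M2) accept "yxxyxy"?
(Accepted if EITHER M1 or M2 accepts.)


M1: final=q1 accepted=True
M2: final=r0 accepted=False

Yes, union accepts


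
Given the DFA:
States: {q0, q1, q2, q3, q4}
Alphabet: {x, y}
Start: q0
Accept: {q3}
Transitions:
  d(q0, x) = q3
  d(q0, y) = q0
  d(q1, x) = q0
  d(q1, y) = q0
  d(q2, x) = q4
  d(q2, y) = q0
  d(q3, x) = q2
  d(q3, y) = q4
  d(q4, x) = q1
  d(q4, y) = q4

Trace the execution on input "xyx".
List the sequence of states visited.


Input: xyx
d(q0, x) = q3
d(q3, y) = q4
d(q4, x) = q1


q0 -> q3 -> q4 -> q1


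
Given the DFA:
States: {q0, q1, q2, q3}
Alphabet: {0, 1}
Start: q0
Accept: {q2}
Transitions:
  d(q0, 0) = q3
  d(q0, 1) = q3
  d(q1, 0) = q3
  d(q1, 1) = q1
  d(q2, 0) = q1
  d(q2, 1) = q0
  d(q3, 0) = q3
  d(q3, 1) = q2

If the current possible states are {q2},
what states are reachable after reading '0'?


Apply transition on '0' from each current state:
  d(q2, 0) = q1

{q1}


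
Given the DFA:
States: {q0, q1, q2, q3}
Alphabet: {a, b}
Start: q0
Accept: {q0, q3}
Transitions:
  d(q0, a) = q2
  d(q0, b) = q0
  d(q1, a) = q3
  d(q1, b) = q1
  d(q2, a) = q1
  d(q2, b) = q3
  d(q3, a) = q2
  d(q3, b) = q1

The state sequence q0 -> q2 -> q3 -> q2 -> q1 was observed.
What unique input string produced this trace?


Trace back each transition to find the symbol:
  q0 --[a]--> q2
  q2 --[b]--> q3
  q3 --[a]--> q2
  q2 --[a]--> q1

"abaa"


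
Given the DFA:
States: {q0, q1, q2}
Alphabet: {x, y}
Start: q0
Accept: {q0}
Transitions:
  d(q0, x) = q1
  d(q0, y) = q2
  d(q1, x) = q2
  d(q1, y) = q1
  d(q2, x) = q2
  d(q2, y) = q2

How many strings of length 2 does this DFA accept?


Enumerating all length-2 strings:
  "xx" -> q2 [reject]
  "xy" -> q1 [reject]
  "yx" -> q2 [reject]
  "yy" -> q2 [reject]

0 out of 4
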